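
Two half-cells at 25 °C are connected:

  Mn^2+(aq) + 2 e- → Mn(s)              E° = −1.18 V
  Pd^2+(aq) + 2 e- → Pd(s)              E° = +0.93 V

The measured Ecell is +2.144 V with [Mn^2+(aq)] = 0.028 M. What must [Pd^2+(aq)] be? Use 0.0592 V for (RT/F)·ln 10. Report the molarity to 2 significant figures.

0.39 M

The Pd²⁺/Pd couple has the larger reduction potential, so it is the cathode: E°cell = +0.93 − (−1.18) = +2.11 V and n = 2.
Rearranging E = E° − (0.0592/n)·log Q gives log Q = 2(+2.11 − (+2.144))/0.0592 = −1.149.
The balanced reaction is Pd^2+(aq) + Mn(s) → Pd(s) + Mn^2+(aq), so Q = [Mn^2+(aq)] / [Pd^2+(aq)].
Isolating [Pd^2+(aq)] in Q = 10^{−1.149} yields log [Pd^2+(aq)] = −0.404, i.e. 0.39 M.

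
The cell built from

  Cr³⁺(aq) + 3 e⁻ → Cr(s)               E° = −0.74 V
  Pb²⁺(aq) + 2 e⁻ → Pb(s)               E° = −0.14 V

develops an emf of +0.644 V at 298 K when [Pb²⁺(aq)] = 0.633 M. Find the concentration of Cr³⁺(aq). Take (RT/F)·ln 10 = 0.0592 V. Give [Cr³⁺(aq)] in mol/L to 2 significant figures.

The Pb²⁺/Pb couple has the larger reduction potential, so it is the cathode: E°cell = −0.14 − (−0.74) = +0.60 V and n = 6.
Rearranging E = E° − (0.0592/n)·log Q gives log Q = 6(+0.60 − (+0.644))/0.0592 = −4.459.
For 3 Pb²⁺(aq) + 2 Cr(s) → 3 Pb(s) + 2 Cr³⁺(aq), the reaction quotient is Q = [Cr³⁺(aq)]^2 / [Pb²⁺(aq)]^3.
Isolating [Cr³⁺(aq)] in Q = 10^{−4.459} yields log [Cr³⁺(aq)] = −2.527, i.e. 0.0030 M.

0.0030 M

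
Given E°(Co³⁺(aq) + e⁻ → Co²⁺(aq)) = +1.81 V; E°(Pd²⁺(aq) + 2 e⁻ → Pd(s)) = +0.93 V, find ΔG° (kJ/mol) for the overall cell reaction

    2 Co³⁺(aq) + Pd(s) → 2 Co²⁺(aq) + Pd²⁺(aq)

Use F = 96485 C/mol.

In the reaction as written Co³⁺(aq) is reduced, so the Co³⁺/Co²⁺ couple is the cathode and Pd²⁺/Pd is the anode.
E°cell = +1.81 − (+0.93) = +0.88 V; balancing electrons gives n = 2.
ΔG° = −nFE°cell = −(2)(96485)(+0.88) J/mol = −170 kJ/mol.

−170 kJ/mol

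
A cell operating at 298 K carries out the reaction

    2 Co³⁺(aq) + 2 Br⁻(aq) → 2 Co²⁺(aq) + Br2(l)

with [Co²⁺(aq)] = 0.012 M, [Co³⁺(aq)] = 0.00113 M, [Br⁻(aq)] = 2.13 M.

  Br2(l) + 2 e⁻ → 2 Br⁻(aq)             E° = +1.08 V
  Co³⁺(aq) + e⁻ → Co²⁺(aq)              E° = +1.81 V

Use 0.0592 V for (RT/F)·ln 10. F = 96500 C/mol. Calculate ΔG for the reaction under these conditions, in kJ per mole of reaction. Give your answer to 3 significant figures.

The standard cell potential is +1.81 − (+1.08) = +0.73 V, with n = 2 electrons in the balanced equation.
Q = [Co²⁺(aq)]^2 / ([Co³⁺(aq)]^2·[Br⁻(aq)]^2) = 24.9, so log Q = 1.395 and E = +0.73 − (0.0592/2)(1.395) = +0.6887 V.
Finally ΔG = −nFE = −(2)(96500 C/mol)(+0.6887 V) = −133 kJ/mol.

−133 kJ/mol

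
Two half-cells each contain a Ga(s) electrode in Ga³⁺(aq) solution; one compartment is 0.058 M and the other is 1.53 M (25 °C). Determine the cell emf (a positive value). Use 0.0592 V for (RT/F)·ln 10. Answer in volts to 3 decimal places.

For a concentration cell E°cell = 0, since both electrodes use the same couple.
The compartment with the higher Ga³⁺(aq) concentration (1.53 M) acts as the cathode; ions are reduced there and produced at the dilute (0.058 M) anode.
With n = 3, Ecell = −(0.0592/3)·log([dilute]/[conc]) = −(0.0592/3)·log(0.058/1.53) = +0.028 V.

0.028 V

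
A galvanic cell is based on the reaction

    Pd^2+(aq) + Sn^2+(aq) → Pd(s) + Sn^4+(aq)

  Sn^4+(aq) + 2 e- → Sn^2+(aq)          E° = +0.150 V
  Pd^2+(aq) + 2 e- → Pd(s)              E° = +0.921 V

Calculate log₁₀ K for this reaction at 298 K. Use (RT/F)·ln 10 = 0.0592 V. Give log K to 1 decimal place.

log K = 26.0

The Pd²⁺/Pd couple is reduced (cathode); E°cell = +0.921 − (+0.150) = +0.771 V with n = 2.
At equilibrium E = 0, so log K = nE°cell / 0.0592 = (2)(+0.771) / 0.0592 = 26.0.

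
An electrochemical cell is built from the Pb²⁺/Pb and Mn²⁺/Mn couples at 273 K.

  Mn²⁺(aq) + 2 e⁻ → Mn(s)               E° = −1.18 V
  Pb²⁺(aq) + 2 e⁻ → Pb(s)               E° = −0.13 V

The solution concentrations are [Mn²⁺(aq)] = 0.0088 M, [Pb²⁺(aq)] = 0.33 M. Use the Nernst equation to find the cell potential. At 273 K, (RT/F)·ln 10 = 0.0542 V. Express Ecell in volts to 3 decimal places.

Since E°(Pb²⁺/Pb) > E°(Mn²⁺/Mn), Pb²⁺/Pb serves as the cathode.
E°cell = −0.13 − (−1.18) = +1.05 V, with n = 2 electrons transferred.
The balanced reaction is Pb²⁺(aq) + Mn(s) → Pb(s) + Mn²⁺(aq), so Q = [Mn²⁺(aq)] / [Pb²⁺(aq)] = 0.0267 and log Q = −1.574.
By the Nernst equation, E = +1.05 − (0.0542/2)·(−1.574) = +1.093 V.

+1.093 V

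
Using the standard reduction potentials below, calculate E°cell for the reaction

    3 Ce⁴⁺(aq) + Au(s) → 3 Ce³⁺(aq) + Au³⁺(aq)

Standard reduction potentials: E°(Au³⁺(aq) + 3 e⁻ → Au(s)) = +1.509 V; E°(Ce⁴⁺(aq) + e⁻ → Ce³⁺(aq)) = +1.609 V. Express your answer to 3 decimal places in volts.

+0.100 V

Ce⁴⁺(aq) gains electrons, so the Ce⁴⁺/Ce³⁺ couple is the cathode; the Au³⁺/Au couple is the anode.
E°cell = E°(cathode) − E°(anode) = +1.609 − (+1.509) = +0.100 V.
The positive value indicates the reaction is spontaneous as written.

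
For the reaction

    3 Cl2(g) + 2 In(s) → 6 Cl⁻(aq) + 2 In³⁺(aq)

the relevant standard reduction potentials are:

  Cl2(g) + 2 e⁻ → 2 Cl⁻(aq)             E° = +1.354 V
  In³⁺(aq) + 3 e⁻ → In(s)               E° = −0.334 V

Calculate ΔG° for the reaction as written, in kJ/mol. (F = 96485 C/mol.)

−977 kJ/mol

In the reaction as written Cl2(g) is reduced, so the Cl₂/Cl⁻ couple is the cathode and In³⁺/In is the anode.
E°cell = +1.354 − (−0.334) = +1.688 V; balancing electrons gives n = 6.
ΔG° = −nFE°cell = −(6)(96485)(+1.688) J/mol = −977 kJ/mol.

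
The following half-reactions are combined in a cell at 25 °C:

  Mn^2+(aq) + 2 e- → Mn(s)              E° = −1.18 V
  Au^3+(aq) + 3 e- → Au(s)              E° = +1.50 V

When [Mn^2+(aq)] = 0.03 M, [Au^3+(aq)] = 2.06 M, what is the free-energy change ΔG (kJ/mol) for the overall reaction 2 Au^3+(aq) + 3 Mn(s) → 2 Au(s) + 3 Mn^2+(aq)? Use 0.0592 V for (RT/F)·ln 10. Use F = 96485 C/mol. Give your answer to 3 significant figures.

−1580 kJ/mol

With Au³⁺/Au reduced at the cathode, E°cell = +1.50 − (−1.18) = +2.68 V and n = 6.
The reaction quotient is [Mn^2+(aq)]^3 / [Au^3+(aq)]^2 = 6.36×10^−6; by Nernst, E = +2.68 − (0.0592/6)(−5.196) = +2.7313 V.
Then ΔG = −nFE = −6 × 96485 × +2.7313 J/mol = −1580 kJ/mol.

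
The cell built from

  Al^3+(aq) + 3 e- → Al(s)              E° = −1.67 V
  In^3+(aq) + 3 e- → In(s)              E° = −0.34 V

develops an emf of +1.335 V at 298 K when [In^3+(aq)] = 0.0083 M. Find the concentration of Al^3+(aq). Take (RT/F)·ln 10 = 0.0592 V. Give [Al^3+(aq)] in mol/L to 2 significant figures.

0.0046 M

With In³⁺/In at the cathode and Al³⁺/Al at the anode, E°cell = −0.34 − (−1.67) = +1.33 V (n = 3).
Rearranging E = E° − (0.0592/n)·log Q gives log Q = 3(+1.33 − (+1.335))/0.0592 = −0.253.
The balanced reaction is In^3+(aq) + Al(s) → In(s) + Al^3+(aq), so Q = [Al^3+(aq)] / [In^3+(aq)].
Solving for the unknown gives log [Al^3+(aq)] = −2.334, so [Al^3+(aq)] ≈ 0.0046 M.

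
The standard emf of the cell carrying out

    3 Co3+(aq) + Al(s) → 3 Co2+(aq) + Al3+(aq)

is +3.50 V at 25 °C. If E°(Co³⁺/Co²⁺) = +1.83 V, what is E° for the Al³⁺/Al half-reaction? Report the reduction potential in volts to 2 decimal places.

In the reaction as written the Co³⁺/Co²⁺ couple is reduced (cathode) and Al³⁺/Al is oxidized (anode), so E°cell = E°(Co³⁺/Co²⁺) − E°(Al³⁺/Al).
E°(Al³⁺/Al) = E°(cathode) − E°cell = +1.83 − (+3.50) = −1.67 V.

−1.67 V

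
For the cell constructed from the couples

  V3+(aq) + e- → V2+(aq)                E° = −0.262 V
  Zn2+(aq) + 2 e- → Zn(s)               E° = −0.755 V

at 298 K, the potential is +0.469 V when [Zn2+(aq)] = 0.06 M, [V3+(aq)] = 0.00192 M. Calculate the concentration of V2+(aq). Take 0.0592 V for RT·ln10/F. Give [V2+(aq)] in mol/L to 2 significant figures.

0.020 M

With V³⁺/V²⁺ at the cathode and Zn²⁺/Zn at the anode, E°cell = −0.262 − (−0.755) = +0.493 V (n = 2).
Rearranging E = E° − (0.0592/n)·log Q gives log Q = 2(+0.493 − (+0.469))/0.0592 = 0.811.
The balanced reaction is 2 V3+(aq) + Zn(s) → 2 V2+(aq) + Zn2+(aq), so Q = ([V2+(aq)]^2·[Zn2+(aq)]) / [V3+(aq)]^2.
Solving for the unknown gives log [V2+(aq)] = −1.700, so [V2+(aq)] ≈ 0.020 M.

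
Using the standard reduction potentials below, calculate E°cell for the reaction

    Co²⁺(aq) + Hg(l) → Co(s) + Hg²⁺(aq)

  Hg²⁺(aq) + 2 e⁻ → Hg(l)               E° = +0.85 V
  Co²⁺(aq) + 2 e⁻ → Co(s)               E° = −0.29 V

−1.14 V

Co²⁺(aq) gains electrons, so the Co²⁺/Co couple is the cathode; the Hg²⁺/Hg couple is the anode.
E°cell = E°(cathode) − E°(anode) = −0.29 − (+0.85) = −1.14 V.
The negative E°cell means the reaction is non-spontaneous in the direction written.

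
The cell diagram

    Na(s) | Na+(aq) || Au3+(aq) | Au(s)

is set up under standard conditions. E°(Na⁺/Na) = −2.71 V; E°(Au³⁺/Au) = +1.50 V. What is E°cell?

+4.21 V

By convention the left-hand electrode in cell notation is the anode (oxidation) and the right-hand electrode is the cathode (reduction).
E°cell = E°(right) − E°(left) = +1.50 − (−2.71) = +4.21 V.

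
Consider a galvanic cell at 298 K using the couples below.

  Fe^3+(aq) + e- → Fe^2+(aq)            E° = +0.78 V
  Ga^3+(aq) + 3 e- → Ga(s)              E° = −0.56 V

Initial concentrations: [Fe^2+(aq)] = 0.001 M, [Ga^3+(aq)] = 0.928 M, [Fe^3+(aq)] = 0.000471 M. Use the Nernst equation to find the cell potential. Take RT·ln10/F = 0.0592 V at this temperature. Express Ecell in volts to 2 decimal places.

Since E°(Fe³⁺/Fe²⁺) > E°(Ga³⁺/Ga), Fe³⁺/Fe²⁺ serves as the cathode.
E°cell = E°cat − E°an = +0.78 − (−0.56) = +1.34 V; n = 3.
Balancing gives 3 Fe^3+(aq) + Ga(s) → 3 Fe^2+(aq) + Ga^3+(aq); hence Q = ([Fe^2+(aq)]^3·[Ga^3+(aq)]) / [Fe^3+(aq)]^3 = 8.88 (log Q = 0.948).
By the Nernst equation, E = +1.34 − (0.0592/3)·(0.948) = +1.32 V.

+1.32 V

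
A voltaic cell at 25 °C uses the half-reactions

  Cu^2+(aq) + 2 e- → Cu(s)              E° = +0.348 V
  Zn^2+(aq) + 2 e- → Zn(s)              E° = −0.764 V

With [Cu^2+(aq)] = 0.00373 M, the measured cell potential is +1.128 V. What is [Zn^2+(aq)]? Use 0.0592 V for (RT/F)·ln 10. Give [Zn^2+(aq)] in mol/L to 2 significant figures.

With Cu²⁺/Cu at the cathode and Zn²⁺/Zn at the anode, E°cell = +0.348 − (−0.764) = +1.112 V (n = 2).
Rearranging E = E° − (0.0592/n)·log Q gives log Q = 2(+1.112 − (+1.128))/0.0592 = −0.541.
The balanced reaction is Cu^2+(aq) + Zn(s) → Cu(s) + Zn^2+(aq), so Q = [Zn^2+(aq)] / [Cu^2+(aq)].
Isolating [Zn^2+(aq)] in Q = 10^{−0.541} yields log [Zn^2+(aq)] = −2.969, i.e. 0.0011 M.

0.0011 M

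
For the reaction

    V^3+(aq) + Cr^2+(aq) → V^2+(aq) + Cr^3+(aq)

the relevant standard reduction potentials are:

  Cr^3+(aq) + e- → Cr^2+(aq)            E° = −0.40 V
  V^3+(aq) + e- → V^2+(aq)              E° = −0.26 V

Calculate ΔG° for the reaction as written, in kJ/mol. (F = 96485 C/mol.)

In the reaction as written V^3+(aq) is reduced, so the V³⁺/V²⁺ couple is the cathode and Cr³⁺/Cr²⁺ is the anode.
E°cell = −0.26 − (−0.40) = +0.14 V; balancing electrons gives n = 1.
ΔG° = −nFE°cell = −(1)(96485)(+0.14) J/mol = −13.5 kJ/mol.

−13.5 kJ/mol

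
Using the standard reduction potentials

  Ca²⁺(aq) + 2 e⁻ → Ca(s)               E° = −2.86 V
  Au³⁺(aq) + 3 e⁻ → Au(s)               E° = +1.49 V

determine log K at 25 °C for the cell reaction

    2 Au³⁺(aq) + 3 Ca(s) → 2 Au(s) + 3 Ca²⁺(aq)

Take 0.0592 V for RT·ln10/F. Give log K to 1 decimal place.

The Au³⁺/Au couple is reduced (cathode); E°cell = +1.49 − (−2.86) = +4.35 V with n = 6.
At equilibrium E = 0, so log K = nE°cell / 0.0592 = (6)(+4.35) / 0.0592 = 440.9.

log K = 440.9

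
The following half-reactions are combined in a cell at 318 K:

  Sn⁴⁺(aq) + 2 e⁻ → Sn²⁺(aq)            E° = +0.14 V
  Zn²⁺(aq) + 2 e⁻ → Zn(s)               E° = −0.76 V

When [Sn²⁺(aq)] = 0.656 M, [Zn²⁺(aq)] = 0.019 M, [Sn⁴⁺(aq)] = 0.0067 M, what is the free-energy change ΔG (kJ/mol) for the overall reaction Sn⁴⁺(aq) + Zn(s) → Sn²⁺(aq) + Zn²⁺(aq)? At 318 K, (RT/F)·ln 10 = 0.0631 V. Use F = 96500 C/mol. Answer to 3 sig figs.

With Sn⁴⁺/Sn²⁺ reduced at the cathode, E°cell = +0.14 − (−0.76) = +0.90 V and n = 2.
Here Q = ([Sn²⁺(aq)]·[Zn²⁺(aq)]) / [Sn⁴⁺(aq)] = 1.86 (log Q = 0.270), giving E = +0.90 − (0.0631/2)·(0.270) = +0.8915 V.
ΔG = −nFE = −(2)(96500)(+0.8915) J/mol = −172 kJ/mol.

−172 kJ/mol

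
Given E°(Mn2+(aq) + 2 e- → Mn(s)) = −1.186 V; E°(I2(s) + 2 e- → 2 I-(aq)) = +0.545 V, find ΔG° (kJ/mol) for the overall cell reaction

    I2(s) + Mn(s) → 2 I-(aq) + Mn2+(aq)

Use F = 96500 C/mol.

−334 kJ/mol

In the reaction as written I2(s) is reduced, so the I₂/I⁻ couple is the cathode and Mn²⁺/Mn is the anode.
E°cell = +0.545 − (−1.186) = +1.731 V; balancing electrons gives n = 2.
ΔG° = −nFE°cell = −(2)(96500)(+1.731) J/mol = −334 kJ/mol.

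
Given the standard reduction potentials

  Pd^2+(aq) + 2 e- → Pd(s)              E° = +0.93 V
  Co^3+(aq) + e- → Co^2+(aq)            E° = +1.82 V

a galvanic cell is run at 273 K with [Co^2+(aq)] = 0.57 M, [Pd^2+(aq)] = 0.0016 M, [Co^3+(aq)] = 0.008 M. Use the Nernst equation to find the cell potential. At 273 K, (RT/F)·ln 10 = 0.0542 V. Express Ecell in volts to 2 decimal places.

+0.87 V

Since E°(Co³⁺/Co²⁺) > E°(Pd²⁺/Pd), Co³⁺/Co²⁺ serves as the cathode.
E°cell = +1.82 − (+0.93) = +0.89 V, with n = 2 electrons transferred.
For the overall reaction 2 Co^3+(aq) + Pd(s) → 2 Co^2+(aq) + Pd^2+(aq), Q = ([Co^2+(aq)]^2·[Pd^2+(aq)]) / [Co^3+(aq)]^2 = 8.12, giving log Q = 0.910.
By the Nernst equation, E = +0.89 − (0.0542/2)·(0.910) = +0.87 V.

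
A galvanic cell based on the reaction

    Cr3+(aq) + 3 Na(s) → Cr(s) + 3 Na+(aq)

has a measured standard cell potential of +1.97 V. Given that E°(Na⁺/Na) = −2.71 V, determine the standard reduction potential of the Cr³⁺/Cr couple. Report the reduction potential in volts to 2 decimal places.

−0.74 V

In the reaction as written the Cr³⁺/Cr couple is reduced (cathode) and Na⁺/Na is oxidized (anode), so E°cell = E°(Cr³⁺/Cr) − E°(Na⁺/Na).
E°(Cr³⁺/Cr) = E°cell + E°(anode) = +1.97 + (−2.71) = −0.74 V.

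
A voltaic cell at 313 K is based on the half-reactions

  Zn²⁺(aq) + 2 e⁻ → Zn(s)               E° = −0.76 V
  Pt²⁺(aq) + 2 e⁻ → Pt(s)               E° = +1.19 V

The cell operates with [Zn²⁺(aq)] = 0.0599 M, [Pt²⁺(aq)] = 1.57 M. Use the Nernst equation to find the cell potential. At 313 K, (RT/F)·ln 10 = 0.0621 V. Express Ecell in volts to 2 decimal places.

Pt²⁺/Pt is reduced (cathode, E° = +1.19 V) and Zn²⁺/Zn is oxidized (anode).
E°cell = +1.19 − (−0.76) = +1.95 V, with n = 2 electrons transferred.
Balancing gives Pt²⁺(aq) + Zn(s) → Pt(s) + Zn²⁺(aq); hence Q = [Zn²⁺(aq)] / [Pt²⁺(aq)] = 0.0382 (log Q = −1.418).
By the Nernst equation, E = +1.95 − (0.0621/2)·(−1.418) = +1.99 V.

+1.99 V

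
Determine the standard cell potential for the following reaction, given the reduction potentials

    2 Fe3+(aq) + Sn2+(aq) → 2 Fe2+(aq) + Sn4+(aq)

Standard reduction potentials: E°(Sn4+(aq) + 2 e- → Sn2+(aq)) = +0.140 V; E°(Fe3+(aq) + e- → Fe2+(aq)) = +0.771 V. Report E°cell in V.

+0.631 V

In the reaction as written, Fe3+(aq) is reduced (cathode) and Sn4+(aq) is produced by oxidation at the anode.
E°cell = E°(cathode) − E°(anode) = +0.771 − (+0.140) = +0.631 V.
The positive value indicates the reaction is spontaneous as written.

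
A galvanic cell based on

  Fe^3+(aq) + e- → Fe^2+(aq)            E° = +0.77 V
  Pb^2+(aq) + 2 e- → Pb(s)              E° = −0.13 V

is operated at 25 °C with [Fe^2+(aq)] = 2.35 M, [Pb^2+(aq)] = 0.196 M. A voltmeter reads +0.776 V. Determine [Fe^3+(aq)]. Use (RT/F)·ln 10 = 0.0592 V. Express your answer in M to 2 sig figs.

0.0084 M

The Fe³⁺/Fe²⁺ couple has the larger reduction potential, so it is the cathode: E°cell = +0.77 − (−0.13) = +0.90 V and n = 2.
Rearranging E = E° − (0.0592/n)·log Q gives log Q = 2(+0.90 − (+0.776))/0.0592 = 4.189.
The balanced reaction is 2 Fe^3+(aq) + Pb(s) → 2 Fe^2+(aq) + Pb^2+(aq), so Q = ([Fe^2+(aq)]^2·[Pb^2+(aq)]) / [Fe^3+(aq)]^2.
Isolating [Fe^3+(aq)] in Q = 10^{4.189} yields log [Fe^3+(aq)] = −2.077, i.e. 0.0084 M.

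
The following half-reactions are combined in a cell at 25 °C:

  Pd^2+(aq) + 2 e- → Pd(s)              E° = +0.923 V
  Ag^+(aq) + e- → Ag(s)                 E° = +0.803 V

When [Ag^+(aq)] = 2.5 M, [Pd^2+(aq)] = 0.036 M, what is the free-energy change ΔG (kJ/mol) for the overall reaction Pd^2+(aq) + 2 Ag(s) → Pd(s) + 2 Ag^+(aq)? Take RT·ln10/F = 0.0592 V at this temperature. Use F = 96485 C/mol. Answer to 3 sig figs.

E°cell = +0.923 − (+0.803) = +0.120 V; the balanced reaction transfers n = 2 electrons.
Q = [Ag^+(aq)]^2 / [Pd^2+(aq)] = 174, so log Q = 2.240 and E = +0.120 − (0.0592/2)(2.240) = +0.0537 V.
ΔG = −nFE = −(2)(96485)(+0.0537) J/mol = −10.4 kJ/mol.

−10.4 kJ/mol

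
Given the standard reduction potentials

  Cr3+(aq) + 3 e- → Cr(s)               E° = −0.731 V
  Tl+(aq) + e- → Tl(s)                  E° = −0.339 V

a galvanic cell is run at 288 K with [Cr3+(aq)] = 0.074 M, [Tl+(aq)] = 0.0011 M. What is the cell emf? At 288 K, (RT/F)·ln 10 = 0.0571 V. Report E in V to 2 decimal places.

Tl⁺/Tl is reduced (cathode, E° = −0.339 V) and Cr³⁺/Cr is oxidized (anode).
E°cell = −0.339 − (−0.731) = +0.392 V, with n = 3 electrons transferred.
For the overall reaction 3 Tl+(aq) + Cr(s) → 3 Tl(s) + Cr3+(aq), Q = [Cr3+(aq)] / [Tl+(aq)]^3 = 5.56×10^7, giving log Q = 7.745.
By the Nernst equation, E = +0.392 − (0.0571/3)·(7.745) = +0.24 V.

+0.24 V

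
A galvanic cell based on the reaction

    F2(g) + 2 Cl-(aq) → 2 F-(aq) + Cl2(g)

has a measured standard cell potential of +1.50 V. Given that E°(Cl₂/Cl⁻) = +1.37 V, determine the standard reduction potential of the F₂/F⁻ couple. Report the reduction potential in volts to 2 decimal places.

In the reaction as written the F₂/F⁻ couple is reduced (cathode) and Cl₂/Cl⁻ is oxidized (anode), so E°cell = E°(F₂/F⁻) − E°(Cl₂/Cl⁻).
E°(F₂/F⁻) = E°cell + E°(anode) = +1.50 + (+1.37) = +2.87 V.

+2.87 V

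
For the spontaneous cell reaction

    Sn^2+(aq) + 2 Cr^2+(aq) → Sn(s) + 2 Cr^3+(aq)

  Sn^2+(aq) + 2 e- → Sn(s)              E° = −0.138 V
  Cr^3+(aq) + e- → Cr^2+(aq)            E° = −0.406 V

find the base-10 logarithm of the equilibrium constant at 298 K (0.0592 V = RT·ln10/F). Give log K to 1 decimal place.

The Sn²⁺/Sn couple is reduced (cathode); E°cell = −0.138 − (−0.406) = +0.268 V with n = 2.
At equilibrium E = 0, so log K = nE°cell / 0.0592 = (2)(+0.268) / 0.0592 = 9.1.

log K = 9.1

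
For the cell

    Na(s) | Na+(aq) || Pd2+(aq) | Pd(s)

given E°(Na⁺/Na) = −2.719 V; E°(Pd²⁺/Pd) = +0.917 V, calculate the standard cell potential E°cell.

+3.636 V

By convention the left-hand electrode in cell notation is the anode (oxidation) and the right-hand electrode is the cathode (reduction).
E°cell = E°(right) − E°(left) = +0.917 − (−2.719) = +3.636 V.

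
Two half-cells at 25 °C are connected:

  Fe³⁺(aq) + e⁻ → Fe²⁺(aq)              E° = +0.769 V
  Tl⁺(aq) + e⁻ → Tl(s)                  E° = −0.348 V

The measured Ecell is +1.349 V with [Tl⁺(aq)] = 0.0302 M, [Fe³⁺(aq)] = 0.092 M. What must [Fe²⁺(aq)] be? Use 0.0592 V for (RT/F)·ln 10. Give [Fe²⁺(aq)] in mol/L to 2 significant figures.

The Fe³⁺/Fe²⁺ couple has the larger reduction potential, so it is the cathode: E°cell = +0.769 − (−0.348) = +1.117 V and n = 1.
Rearranging E = E° − (0.0592/n)·log Q gives log Q = 1(+1.117 − (+1.349))/0.0592 = −3.919.
The balanced reaction is Fe³⁺(aq) + Tl(s) → Fe²⁺(aq) + Tl⁺(aq), so Q = ([Fe²⁺(aq)]·[Tl⁺(aq)]) / [Fe³⁺(aq)].
Substituting the known concentrations and solving, log [Fe²⁺(aq)] = −3.435 and [Fe²⁺(aq)] = 0.00037 M.

0.00037 M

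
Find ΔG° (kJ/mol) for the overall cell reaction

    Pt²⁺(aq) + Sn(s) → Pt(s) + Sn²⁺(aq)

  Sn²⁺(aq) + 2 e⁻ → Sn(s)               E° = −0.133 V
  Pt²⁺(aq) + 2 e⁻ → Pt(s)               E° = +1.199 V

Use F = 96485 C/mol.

In the reaction as written Pt²⁺(aq) is reduced, so the Pt²⁺/Pt couple is the cathode and Sn²⁺/Sn is the anode.
E°cell = +1.199 − (−0.133) = +1.332 V; balancing electrons gives n = 2.
ΔG° = −nFE°cell = −(2)(96485)(+1.332) J/mol = −257 kJ/mol.

−257 kJ/mol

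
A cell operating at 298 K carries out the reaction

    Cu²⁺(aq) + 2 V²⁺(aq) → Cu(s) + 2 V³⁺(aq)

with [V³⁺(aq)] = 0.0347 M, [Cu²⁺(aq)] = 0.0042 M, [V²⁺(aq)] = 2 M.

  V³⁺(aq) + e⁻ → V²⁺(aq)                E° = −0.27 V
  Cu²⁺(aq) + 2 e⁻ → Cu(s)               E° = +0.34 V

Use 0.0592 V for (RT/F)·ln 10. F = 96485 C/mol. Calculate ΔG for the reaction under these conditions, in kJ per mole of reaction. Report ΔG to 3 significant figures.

−124 kJ/mol

The standard cell potential is +0.34 − (−0.27) = +0.61 V, with n = 2 electrons in the balanced equation.
Q = [V³⁺(aq)]^2 / ([Cu²⁺(aq)]·[V²⁺(aq)]^2) = 0.0717, so log Q = −1.145 and E = +0.61 − (0.0592/2)(−1.145) = +0.6439 V.
Finally ΔG = −nFE = −(2)(96485 C/mol)(+0.6439 V) = −124 kJ/mol.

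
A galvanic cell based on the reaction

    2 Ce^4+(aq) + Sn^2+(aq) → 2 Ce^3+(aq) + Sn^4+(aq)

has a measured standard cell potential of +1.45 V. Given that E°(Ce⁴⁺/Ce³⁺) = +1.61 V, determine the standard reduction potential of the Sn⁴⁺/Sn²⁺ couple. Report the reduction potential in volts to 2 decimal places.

+0.16 V

In the reaction as written the Ce⁴⁺/Ce³⁺ couple is reduced (cathode) and Sn⁴⁺/Sn²⁺ is oxidized (anode), so E°cell = E°(Ce⁴⁺/Ce³⁺) − E°(Sn⁴⁺/Sn²⁺).
E°(Sn⁴⁺/Sn²⁺) = E°(cathode) − E°cell = +1.61 − (+1.45) = +0.16 V.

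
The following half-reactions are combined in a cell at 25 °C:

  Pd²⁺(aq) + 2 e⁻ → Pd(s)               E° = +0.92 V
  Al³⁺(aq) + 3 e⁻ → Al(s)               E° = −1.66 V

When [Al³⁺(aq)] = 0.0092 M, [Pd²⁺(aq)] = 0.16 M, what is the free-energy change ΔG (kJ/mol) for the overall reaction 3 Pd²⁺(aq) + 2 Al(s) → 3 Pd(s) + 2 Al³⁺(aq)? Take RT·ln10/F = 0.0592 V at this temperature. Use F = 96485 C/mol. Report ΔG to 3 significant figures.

−1500 kJ/mol

E°cell = +0.92 − (−1.66) = +2.58 V; the balanced reaction transfers n = 6 electrons.
Here Q = [Al³⁺(aq)]^2 / [Pd²⁺(aq)]^3 = 0.0207 (log Q = −1.685), giving E = +2.58 − (0.0592/6)·(−1.685) = +2.5966 V.
Then ΔG = −nFE = −6 × 96485 × +2.5966 J/mol = −1500 kJ/mol.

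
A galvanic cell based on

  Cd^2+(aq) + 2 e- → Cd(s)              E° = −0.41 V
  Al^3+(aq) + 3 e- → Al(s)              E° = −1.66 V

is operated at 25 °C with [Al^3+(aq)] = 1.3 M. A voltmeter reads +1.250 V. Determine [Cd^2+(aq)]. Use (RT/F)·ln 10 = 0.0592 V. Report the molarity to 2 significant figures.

With Cd²⁺/Cd at the cathode and Al³⁺/Al at the anode, E°cell = −0.41 − (−1.66) = +1.25 V (n = 6).
Rearranging E = E° − (0.0592/n)·log Q gives log Q = 6(+1.25 − (+1.250))/0.0592 = 0.000.
For 3 Cd^2+(aq) + 2 Al(s) → 3 Cd(s) + 2 Al^3+(aq), the reaction quotient is Q = [Al^3+(aq)]^2 / [Cd^2+(aq)]^3.
Substituting the known concentrations and solving, log [Cd^2+(aq)] = 0.076 and [Cd^2+(aq)] = 1.2 M.

1.2 M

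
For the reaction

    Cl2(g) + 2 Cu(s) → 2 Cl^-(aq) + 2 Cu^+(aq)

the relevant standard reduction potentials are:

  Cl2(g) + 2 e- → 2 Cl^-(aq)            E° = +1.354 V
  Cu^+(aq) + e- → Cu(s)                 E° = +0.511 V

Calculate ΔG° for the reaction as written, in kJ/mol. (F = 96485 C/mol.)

In the reaction as written Cl2(g) is reduced, so the Cl₂/Cl⁻ couple is the cathode and Cu⁺/Cu is the anode.
E°cell = +1.354 − (+0.511) = +0.843 V; balancing electrons gives n = 2.
ΔG° = −nFE°cell = −(2)(96485)(+0.843) J/mol = −163 kJ/mol.

−163 kJ/mol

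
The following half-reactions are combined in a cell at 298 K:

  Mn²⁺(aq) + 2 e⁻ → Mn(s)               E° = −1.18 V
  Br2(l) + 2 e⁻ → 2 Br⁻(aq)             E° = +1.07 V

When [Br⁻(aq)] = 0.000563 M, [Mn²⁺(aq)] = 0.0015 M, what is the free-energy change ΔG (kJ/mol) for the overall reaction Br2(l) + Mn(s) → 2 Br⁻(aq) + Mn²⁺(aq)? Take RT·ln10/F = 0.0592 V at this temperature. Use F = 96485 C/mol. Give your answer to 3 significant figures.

E°cell = +1.07 − (−1.18) = +2.25 V; the balanced reaction transfers n = 2 electrons.
The reaction quotient is [Br⁻(aq)]^2·[Mn²⁺(aq)] = 4.75×10^−10; by Nernst, E = +2.25 − (0.0592/2)(−9.323) = +2.5260 V.
Finally ΔG = −nFE = −(2)(96485 C/mol)(+2.5260 V) = −487 kJ/mol.

−487 kJ/mol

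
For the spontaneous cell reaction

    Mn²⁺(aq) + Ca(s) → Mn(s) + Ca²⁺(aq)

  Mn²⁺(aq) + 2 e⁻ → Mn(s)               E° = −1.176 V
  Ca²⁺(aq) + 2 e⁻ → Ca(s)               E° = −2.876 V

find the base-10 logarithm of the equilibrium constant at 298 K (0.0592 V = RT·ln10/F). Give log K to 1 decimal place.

log K = 57.4

The Mn²⁺/Mn couple is reduced (cathode); E°cell = −1.176 − (−2.876) = +1.700 V with n = 2.
At equilibrium E = 0, so log K = nE°cell / 0.0592 = (2)(+1.700) / 0.0592 = 57.4.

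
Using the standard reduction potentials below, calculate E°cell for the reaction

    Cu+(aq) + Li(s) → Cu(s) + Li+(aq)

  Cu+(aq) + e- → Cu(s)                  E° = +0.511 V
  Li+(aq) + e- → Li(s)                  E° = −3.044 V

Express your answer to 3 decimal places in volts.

In the reaction as written, Cu+(aq) is reduced (cathode) and Li+(aq) is produced by oxidation at the anode.
E°cell = E°(cathode) − E°(anode) = +0.511 − (−3.044) = +3.555 V.
The positive value indicates the reaction is spontaneous as written.

+3.555 V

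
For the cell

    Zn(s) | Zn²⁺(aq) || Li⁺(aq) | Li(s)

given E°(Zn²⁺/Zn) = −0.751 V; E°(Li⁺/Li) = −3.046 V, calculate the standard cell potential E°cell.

−2.295 V

By convention the left-hand electrode in cell notation is the anode (oxidation) and the right-hand electrode is the cathode (reduction).
E°cell = E°(right) − E°(left) = −3.046 − (−0.751) = −2.295 V.
The negative sign shows that, as written, the cell would require an external voltage to drive the reaction.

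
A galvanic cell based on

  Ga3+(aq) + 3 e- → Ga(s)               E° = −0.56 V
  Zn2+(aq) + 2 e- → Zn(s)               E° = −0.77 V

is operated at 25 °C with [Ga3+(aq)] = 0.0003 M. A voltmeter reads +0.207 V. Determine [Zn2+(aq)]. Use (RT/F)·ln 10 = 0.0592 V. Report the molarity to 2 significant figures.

The Ga³⁺/Ga couple has the larger reduction potential, so it is the cathode: E°cell = −0.56 − (−0.77) = +0.21 V and n = 6.
From the Nernst equation, log Q = n(E° − E)/0.0592 = 6·(+0.21 − (+0.207))/0.0592 = 0.304.
The balanced reaction is 2 Ga3+(aq) + 3 Zn(s) → 2 Ga(s) + 3 Zn2+(aq), so Q = [Zn2+(aq)]^3 / [Ga3+(aq)]^2.
Substituting the known concentrations and solving, log [Zn2+(aq)] = −2.247 and [Zn2+(aq)] = 0.0057 M.

0.0057 M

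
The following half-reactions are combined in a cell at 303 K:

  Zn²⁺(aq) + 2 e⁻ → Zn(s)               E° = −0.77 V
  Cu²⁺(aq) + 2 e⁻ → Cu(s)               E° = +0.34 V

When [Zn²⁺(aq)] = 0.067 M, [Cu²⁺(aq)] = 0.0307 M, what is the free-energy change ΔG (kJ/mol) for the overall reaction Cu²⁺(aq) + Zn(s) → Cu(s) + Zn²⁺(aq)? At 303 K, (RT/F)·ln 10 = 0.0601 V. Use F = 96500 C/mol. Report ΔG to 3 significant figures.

The standard cell potential is +0.34 − (−0.77) = +1.11 V, with n = 2 electrons in the balanced equation.
Here Q = [Zn²⁺(aq)] / [Cu²⁺(aq)] = 2.18 (log Q = 0.339), giving E = +1.11 − (0.0601/2)·(0.339) = +1.0998 V.
Then ΔG = −nFE = −2 × 96500 × +1.0998 J/mol = −212 kJ/mol.

−212 kJ/mol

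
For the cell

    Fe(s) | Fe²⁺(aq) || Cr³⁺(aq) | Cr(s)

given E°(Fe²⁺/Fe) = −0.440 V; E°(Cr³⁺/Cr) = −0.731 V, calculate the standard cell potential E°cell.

By convention the left-hand electrode in cell notation is the anode (oxidation) and the right-hand electrode is the cathode (reduction).
E°cell = E°(right) − E°(left) = −0.731 − (−0.440) = −0.291 V.
The negative sign shows that, as written, the cell would require an external voltage to drive the reaction.

−0.291 V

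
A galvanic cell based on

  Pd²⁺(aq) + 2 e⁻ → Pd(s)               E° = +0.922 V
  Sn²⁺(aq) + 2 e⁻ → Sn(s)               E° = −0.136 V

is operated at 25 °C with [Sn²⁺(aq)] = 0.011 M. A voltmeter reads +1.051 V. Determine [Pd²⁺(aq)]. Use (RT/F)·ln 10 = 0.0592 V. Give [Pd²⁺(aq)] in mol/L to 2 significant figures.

The Pd²⁺/Pd couple has the larger reduction potential, so it is the cathode: E°cell = +0.922 − (−0.136) = +1.058 V and n = 2.
Rearranging E = E° − (0.0592/n)·log Q gives log Q = 2(+1.058 − (+1.051))/0.0592 = 0.236.
Balancing electrons gives Pd²⁺(aq) + Sn(s) → Pd(s) + Sn²⁺(aq); thus Q = [Sn²⁺(aq)] / [Pd²⁺(aq)].
Substituting the known concentrations and solving, log [Pd²⁺(aq)] = −2.195 and [Pd²⁺(aq)] = 0.0064 M.

0.0064 M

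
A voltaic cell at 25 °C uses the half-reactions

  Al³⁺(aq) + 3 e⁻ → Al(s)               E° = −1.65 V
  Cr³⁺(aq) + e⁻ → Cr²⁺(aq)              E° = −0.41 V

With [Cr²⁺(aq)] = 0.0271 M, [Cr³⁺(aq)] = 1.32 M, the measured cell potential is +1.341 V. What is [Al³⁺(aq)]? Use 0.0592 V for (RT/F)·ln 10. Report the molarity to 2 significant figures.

0.88 M

The Cr³⁺/Cr²⁺ couple has the larger reduction potential, so it is the cathode: E°cell = −0.41 − (−1.65) = +1.24 V and n = 3.
Rearranging E = E° − (0.0592/n)·log Q gives log Q = 3(+1.24 − (+1.341))/0.0592 = −5.118.
Balancing electrons gives 3 Cr³⁺(aq) + Al(s) → 3 Cr²⁺(aq) + Al³⁺(aq); thus Q = ([Cr²⁺(aq)]^3·[Al³⁺(aq)]) / [Cr³⁺(aq)]^3.
Isolating [Al³⁺(aq)] in Q = 10^{−5.118} yields log [Al³⁺(aq)] = −0.055, i.e. 0.88 M.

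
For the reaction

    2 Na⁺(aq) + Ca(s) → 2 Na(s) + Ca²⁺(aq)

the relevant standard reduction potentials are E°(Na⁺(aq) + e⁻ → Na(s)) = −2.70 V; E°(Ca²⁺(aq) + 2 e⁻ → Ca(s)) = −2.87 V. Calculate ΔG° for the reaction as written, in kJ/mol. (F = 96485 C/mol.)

In the reaction as written Na⁺(aq) is reduced, so the Na⁺/Na couple is the cathode and Ca²⁺/Ca is the anode.
E°cell = −2.70 − (−2.87) = +0.17 V; balancing electrons gives n = 2.
ΔG° = −nFE°cell = −(2)(96485)(+0.17) J/mol = −32.8 kJ/mol.

−32.8 kJ/mol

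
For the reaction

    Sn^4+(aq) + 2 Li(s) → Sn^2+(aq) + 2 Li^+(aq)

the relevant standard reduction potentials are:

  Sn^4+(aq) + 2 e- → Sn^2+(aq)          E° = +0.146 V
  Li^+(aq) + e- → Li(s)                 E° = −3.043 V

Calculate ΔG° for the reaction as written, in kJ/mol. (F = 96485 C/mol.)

In the reaction as written Sn^4+(aq) is reduced, so the Sn⁴⁺/Sn²⁺ couple is the cathode and Li⁺/Li is the anode.
E°cell = +0.146 − (−3.043) = +3.189 V; balancing electrons gives n = 2.
ΔG° = −nFE°cell = −(2)(96485)(+3.189) J/mol = −615 kJ/mol.

−615 kJ/mol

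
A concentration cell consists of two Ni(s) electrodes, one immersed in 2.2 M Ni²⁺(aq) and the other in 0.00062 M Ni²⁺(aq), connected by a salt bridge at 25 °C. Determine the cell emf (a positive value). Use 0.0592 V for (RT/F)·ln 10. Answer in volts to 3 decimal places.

0.105 V

For a concentration cell E°cell = 0, since both electrodes use the same couple.
The compartment with the higher Ni²⁺(aq) concentration (2.2 M) acts as the cathode; ions are reduced there and produced at the dilute (0.00062 M) anode.
With n = 2, Ecell = −(0.0592/2)·log([dilute]/[conc]) = −(0.0592/2)·log(0.00062/2.2) = +0.105 V.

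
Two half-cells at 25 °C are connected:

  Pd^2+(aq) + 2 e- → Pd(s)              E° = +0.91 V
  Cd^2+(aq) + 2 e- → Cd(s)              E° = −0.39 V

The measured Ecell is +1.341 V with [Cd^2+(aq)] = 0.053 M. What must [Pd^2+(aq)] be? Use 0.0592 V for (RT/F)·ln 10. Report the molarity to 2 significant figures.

1.3 M

Pd²⁺/Pd is the cathode (higher E°); E°cell = +0.91 − (−0.39) = +1.30 V with n = 2.
Rearranging E = E° − (0.0592/n)·log Q gives log Q = 2(+1.30 − (+1.341))/0.0592 = −1.385.
Balancing electrons gives Pd^2+(aq) + Cd(s) → Pd(s) + Cd^2+(aq); thus Q = [Cd^2+(aq)] / [Pd^2+(aq)].
Substituting the known concentrations and solving, log [Pd^2+(aq)] = 0.109 and [Pd^2+(aq)] = 1.3 M.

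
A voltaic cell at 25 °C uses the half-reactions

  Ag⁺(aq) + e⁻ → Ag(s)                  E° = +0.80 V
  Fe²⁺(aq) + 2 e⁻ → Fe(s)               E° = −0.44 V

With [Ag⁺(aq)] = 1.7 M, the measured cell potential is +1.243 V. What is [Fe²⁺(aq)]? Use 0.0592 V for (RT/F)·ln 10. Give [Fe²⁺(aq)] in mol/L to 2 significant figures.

2.3 M

Ag⁺/Ag is the cathode (higher E°); E°cell = +0.80 − (−0.44) = +1.24 V with n = 2.
Rearranging E = E° − (0.0592/n)·log Q gives log Q = 2(+1.24 − (+1.243))/0.0592 = −0.101.
The balanced reaction is 2 Ag⁺(aq) + Fe(s) → 2 Ag(s) + Fe²⁺(aq), so Q = [Fe²⁺(aq)] / [Ag⁺(aq)]^2.
Isolating [Fe²⁺(aq)] in Q = 10^{−0.101} yields log [Fe²⁺(aq)] = 0.360, i.e. 2.3 M.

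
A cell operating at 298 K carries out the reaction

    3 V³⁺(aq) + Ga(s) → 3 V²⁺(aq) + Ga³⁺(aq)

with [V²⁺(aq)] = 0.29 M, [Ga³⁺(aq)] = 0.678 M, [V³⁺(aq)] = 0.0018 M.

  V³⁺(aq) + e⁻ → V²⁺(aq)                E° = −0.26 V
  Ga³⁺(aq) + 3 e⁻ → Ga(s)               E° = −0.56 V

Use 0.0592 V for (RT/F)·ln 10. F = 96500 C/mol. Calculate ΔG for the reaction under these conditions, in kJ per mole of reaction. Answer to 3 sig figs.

−50.0 kJ/mol

The standard cell potential is −0.26 − (−0.56) = +0.30 V, with n = 3 electrons in the balanced equation.
Here Q = ([V²⁺(aq)]^3·[Ga³⁺(aq)]) / [V³⁺(aq)]^3 = 2.84×10^6 (log Q = 6.453), giving E = +0.30 − (0.0592/3)·(6.453) = +0.1727 V.
ΔG = −nFE = −(3)(96500)(+0.1727) J/mol = −50.0 kJ/mol.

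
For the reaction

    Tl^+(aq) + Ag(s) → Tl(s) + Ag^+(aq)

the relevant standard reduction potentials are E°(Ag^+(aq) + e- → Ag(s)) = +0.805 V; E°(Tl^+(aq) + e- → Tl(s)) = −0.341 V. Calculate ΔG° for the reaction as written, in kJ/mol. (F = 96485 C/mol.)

+111 kJ/mol

In the reaction as written Tl^+(aq) is reduced, so the Tl⁺/Tl couple is the cathode and Ag⁺/Ag is the anode.
E°cell = −0.341 − (+0.805) = −1.146 V; balancing electrons gives n = 1.
ΔG° = −nFE°cell = −(1)(96485)(−1.146) J/mol = +111 kJ/mol.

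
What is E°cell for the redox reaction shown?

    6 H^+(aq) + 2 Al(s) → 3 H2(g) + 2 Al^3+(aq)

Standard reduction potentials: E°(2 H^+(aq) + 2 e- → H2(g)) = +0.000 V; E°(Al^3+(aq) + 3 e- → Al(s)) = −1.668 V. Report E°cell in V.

In the reaction as written, H^+(aq) is reduced (cathode) and Al^3+(aq) is produced by oxidation at the anode.
E°cell = E°(cathode) − E°(anode) = +0.000 − (−1.668) = +1.668 V.

+1.668 V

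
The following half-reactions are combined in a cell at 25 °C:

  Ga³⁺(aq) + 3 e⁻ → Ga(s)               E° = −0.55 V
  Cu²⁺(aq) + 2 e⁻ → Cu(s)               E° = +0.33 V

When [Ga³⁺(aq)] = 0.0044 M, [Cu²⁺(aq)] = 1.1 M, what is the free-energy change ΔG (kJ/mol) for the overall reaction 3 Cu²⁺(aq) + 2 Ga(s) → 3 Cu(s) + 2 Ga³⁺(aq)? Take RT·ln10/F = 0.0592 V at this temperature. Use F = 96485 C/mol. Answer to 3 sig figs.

−537 kJ/mol

E°cell = +0.33 − (−0.55) = +0.88 V; the balanced reaction transfers n = 6 electrons.
Here Q = [Ga³⁺(aq)]^2 / [Cu²⁺(aq)]^3 = 1.45×10^−5 (log Q = −4.837), giving E = +0.88 − (0.0592/6)·(−4.837) = +0.9277 V.
ΔG = −nFE = −(6)(96485)(+0.9277) J/mol = −537 kJ/mol.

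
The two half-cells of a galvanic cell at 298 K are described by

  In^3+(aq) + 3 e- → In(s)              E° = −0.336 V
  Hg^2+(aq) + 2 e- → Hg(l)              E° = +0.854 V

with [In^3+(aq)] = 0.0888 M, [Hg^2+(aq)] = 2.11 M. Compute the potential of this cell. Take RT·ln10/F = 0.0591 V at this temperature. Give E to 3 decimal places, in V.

Since E°(Hg²⁺/Hg) > E°(In³⁺/In), Hg²⁺/Hg serves as the cathode.
E°cell = E°cat − E°an = +0.854 − (−0.336) = +1.190 V; n = 6.
For the overall reaction 3 Hg^2+(aq) + 2 In(s) → 3 Hg(l) + 2 In^3+(aq), Q = [In^3+(aq)]^2 / [Hg^2+(aq)]^3 = 0.000839, giving log Q = −3.076.
E = E° − (0.0591/n)·log Q = +1.190 − (0.0591/6)(−3.076) = +1.220 V.

+1.220 V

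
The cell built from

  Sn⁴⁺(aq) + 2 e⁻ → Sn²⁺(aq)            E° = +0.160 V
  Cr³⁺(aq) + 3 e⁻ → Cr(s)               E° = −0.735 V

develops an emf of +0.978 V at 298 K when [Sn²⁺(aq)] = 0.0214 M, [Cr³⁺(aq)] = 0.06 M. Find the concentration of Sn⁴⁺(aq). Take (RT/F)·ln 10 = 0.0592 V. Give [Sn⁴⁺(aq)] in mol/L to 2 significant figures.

With Sn⁴⁺/Sn²⁺ at the cathode and Cr³⁺/Cr at the anode, E°cell = +0.160 − (−0.735) = +0.895 V (n = 6).
Since E = E° − (0.0592/n)·log Q, log Q = n(E° − E)/0.0592 = −8.412.
Balancing electrons gives 3 Sn⁴⁺(aq) + 2 Cr(s) → 3 Sn²⁺(aq) + 2 Cr³⁺(aq); thus Q = ([Sn²⁺(aq)]^3·[Cr³⁺(aq)]^2) / [Sn⁴⁺(aq)]^3.
Isolating [Sn⁴⁺(aq)] in Q = 10^{−8.412} yields log [Sn⁴⁺(aq)] = 0.320, i.e. 2.1 M.

2.1 M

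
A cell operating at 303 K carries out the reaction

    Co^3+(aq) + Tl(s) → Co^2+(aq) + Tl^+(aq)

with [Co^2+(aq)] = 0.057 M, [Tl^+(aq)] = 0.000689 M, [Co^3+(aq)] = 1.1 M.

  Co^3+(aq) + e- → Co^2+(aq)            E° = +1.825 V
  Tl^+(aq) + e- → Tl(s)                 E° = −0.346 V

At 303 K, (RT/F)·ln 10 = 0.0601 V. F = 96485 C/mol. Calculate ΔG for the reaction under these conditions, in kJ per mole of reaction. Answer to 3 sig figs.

−235 kJ/mol

With Co³⁺/Co²⁺ reduced at the cathode, E°cell = +1.825 − (−0.346) = +2.171 V and n = 1.
Q = ([Co^2+(aq)]·[Tl^+(aq)]) / [Co^3+(aq)] = 3.57×10^−5, so log Q = −4.447 and E = +2.171 − (0.0601/1)(−4.447) = +2.4383 V.
ΔG = −nFE = −(1)(96485)(+2.4383) J/mol = −235 kJ/mol.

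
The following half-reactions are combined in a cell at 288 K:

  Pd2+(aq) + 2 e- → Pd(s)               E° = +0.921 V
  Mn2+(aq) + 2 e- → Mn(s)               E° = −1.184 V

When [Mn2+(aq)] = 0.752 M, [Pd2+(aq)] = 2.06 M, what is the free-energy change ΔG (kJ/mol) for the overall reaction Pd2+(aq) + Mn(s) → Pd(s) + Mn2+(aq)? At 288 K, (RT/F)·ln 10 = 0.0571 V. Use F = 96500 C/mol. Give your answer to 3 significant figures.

−409 kJ/mol

With Pd²⁺/Pd reduced at the cathode, E°cell = +0.921 − (−1.184) = +2.105 V and n = 2.
Here Q = [Mn2+(aq)] / [Pd2+(aq)] = 0.365 (log Q = −0.438), giving E = +2.105 − (0.0571/2)·(−0.438) = +2.1175 V.
ΔG = −nFE = −(2)(96500)(+2.1175) J/mol = −409 kJ/mol.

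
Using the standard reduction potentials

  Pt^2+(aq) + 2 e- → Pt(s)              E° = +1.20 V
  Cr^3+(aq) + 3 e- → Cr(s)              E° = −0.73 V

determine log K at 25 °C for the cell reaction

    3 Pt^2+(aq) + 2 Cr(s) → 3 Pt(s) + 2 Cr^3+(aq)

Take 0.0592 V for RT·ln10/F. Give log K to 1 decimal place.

The Pt²⁺/Pt couple is reduced (cathode); E°cell = +1.20 − (−0.73) = +1.93 V with n = 6.
At equilibrium E = 0, so log K = nE°cell / 0.0592 = (6)(+1.93) / 0.0592 = 195.6.

log K = 195.6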